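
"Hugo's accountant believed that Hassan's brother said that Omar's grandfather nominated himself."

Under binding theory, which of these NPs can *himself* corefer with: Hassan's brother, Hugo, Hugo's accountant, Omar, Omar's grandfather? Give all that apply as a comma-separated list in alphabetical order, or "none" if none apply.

*himself* is a reflexive; Principle A requires it to be bound within its binding domain — the clause headed by 'nominated'.
— Hassan's brother: subject of the clause headed by 'said'; c-commands the reflexive but lies outside its binding domain — cannot bind it (Principle A).
— Hugo: possessor inside the subject DP of the matrix clause; does not c-command the reflexive — cannot bind it (Principle A).
— Hugo's accountant: subject of the matrix clause; c-commands the reflexive but lies outside its binding domain — cannot bind it (Principle A).
— Omar: possessor inside the subject DP of the clause headed by 'nominated'; does not c-command the reflexive — cannot bind it (Principle A).
— Omar's grandfather: subject of the clause headed by 'nominated'; c-commands the reflexive within its binding domain — allowed (Principle A).

Omar's grandfather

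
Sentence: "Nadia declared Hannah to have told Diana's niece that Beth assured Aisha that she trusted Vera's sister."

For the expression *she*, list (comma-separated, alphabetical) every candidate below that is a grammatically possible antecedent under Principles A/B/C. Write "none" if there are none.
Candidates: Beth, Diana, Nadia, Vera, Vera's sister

*she* is a pronoun; Principle B requires it to be free in its binding domain — the clause headed by 'trusted'.
— Beth: subject of the clause headed by 'assured'; c-commands the pronoun but lies outside its binding domain — allowed.
— Diana: possessor inside the object DP of the clause headed by 'told'; does not c-command the pronoun — Principle B does not apply; allowed.
— Nadia: subject of the matrix clause; c-commands the pronoun but lies outside its binding domain — allowed.
— Vera: possessor inside the object DP of the clause headed by 'trusted'; is c-commanded by the pronoun; coreference would bind this R-expression — blocked (Principle C).
— Vera's sister: object of the clause headed by 'trusted'; is c-commanded by the pronoun; coreference would bind this R-expression — blocked (Principle C).

Beth, Diana, Nadia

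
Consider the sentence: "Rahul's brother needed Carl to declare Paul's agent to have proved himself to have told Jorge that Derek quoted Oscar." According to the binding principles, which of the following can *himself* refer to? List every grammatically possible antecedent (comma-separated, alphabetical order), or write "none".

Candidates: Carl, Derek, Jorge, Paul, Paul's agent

Paul's agent

*himself* is a reflexive; Principle A requires it to be bound within its binding domain — the clause headed by 'proved'.
— Carl: subject of the clause headed by 'declare'; c-commands the reflexive but lies outside its binding domain — cannot bind it (Principle A).
— Derek: subject of the clause headed by 'quoted'; does not c-command the reflexive — cannot bind it (Principle A).
— Jorge: object of the clause headed by 'told'; does not c-command the reflexive — cannot bind it (Principle A).
— Paul: possessor inside the subject DP of the clause headed by 'proved'; does not c-command the reflexive — cannot bind it (Principle A).
— Paul's agent: subject of the clause headed by 'proved'; c-commands the reflexive within its binding domain — allowed (Principle A).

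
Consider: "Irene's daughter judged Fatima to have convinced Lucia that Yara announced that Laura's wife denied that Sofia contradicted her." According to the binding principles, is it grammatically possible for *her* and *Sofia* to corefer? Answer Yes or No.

*her* is a pronoun; Principle B requires it to be free in its binding domain — the clause headed by 'contradicted'.
— Sofia: subject of the clause headed by 'contradicted'; c-commands the pronoun within its binding domain — blocked (Principle B).

No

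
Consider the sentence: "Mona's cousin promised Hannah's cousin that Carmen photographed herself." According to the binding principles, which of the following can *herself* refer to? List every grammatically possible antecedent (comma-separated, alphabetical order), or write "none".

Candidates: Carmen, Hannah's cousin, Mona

Carmen

*herself* is a reflexive; Principle A requires it to be bound within its binding domain — the clause headed by 'photographed'.
— Carmen: subject of the clause headed by 'photographed'; c-commands the reflexive within its binding domain — allowed (Principle A).
— Hannah's cousin: object of the matrix clause; c-commands the reflexive but lies outside its binding domain — cannot bind it (Principle A).
— Mona: possessor inside the subject DP of the matrix clause; does not c-command the reflexive — cannot bind it (Principle A).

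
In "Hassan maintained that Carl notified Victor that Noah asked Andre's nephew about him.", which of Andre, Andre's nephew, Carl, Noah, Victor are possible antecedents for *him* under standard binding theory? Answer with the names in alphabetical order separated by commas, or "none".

Andre, Carl, Victor

*him* is a pronoun; Principle B requires it to be free in its binding domain — the clause headed by 'asked'.
— Andre: possessor inside the object DP of the clause headed by 'asked'; does not c-command the pronoun — Principle B does not apply; allowed.
— Andre's nephew: object of the clause headed by 'asked'; c-commands the pronoun within its binding domain — blocked (Principle B).
— Carl: subject of the clause headed by 'notified'; c-commands the pronoun but lies outside its binding domain — allowed.
— Noah: subject of the clause headed by 'asked'; c-commands the pronoun within its binding domain — blocked (Principle B).
— Victor: object of the clause headed by 'notified'; c-commands the pronoun but lies outside its binding domain — allowed.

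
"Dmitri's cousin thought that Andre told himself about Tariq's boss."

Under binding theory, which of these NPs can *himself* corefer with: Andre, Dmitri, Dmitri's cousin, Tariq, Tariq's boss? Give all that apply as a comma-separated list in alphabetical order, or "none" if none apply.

*himself* is a reflexive; Principle A requires it to be bound within its binding domain — the clause headed by 'told'.
— Andre: subject of the clause headed by 'told'; c-commands the reflexive within its binding domain — allowed (Principle A).
— Dmitri: possessor inside the subject DP of the matrix clause; does not c-command the reflexive — cannot bind it (Principle A).
— Dmitri's cousin: subject of the matrix clause; c-commands the reflexive but lies outside its binding domain — cannot bind it (Principle A).
— Tariq: possessor inside the second object DP of the clause headed by 'told'; does not c-command the reflexive — cannot bind it (Principle A).
— Tariq's boss: second object of the clause headed by 'told'; does not c-command the reflexive — cannot bind it (Principle A).

Andre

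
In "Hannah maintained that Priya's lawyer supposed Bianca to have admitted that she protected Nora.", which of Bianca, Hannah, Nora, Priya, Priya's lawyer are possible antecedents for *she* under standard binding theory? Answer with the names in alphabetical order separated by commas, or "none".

Bianca, Hannah, Priya, Priya's lawyer

*she* is a pronoun; Principle B requires it to be free in its binding domain — the clause headed by 'protected'.
— Bianca: subject of the clause headed by 'admitted'; c-commands the pronoun but lies outside its binding domain — allowed.
— Hannah: subject of the matrix clause; c-commands the pronoun but lies outside its binding domain — allowed.
— Nora: object of the clause headed by 'protected'; is c-commanded by the pronoun; coreference would bind this R-expression — blocked (Principle C).
— Priya: possessor inside the subject DP of the clause headed by 'supposed'; does not c-command the pronoun — Principle B does not apply; allowed.
— Priya's lawyer: subject of the clause headed by 'supposed'; c-commands the pronoun but lies outside its binding domain — allowed.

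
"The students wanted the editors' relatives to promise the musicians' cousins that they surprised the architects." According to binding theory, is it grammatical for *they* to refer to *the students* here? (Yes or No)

*the students* is an R-expression; Principle C requires it to be free (not bound by any c-commanding expression).
— they: subject of the clause headed by 'surprised'; the pronoun does not c-command the R-expression — coreference allowed.

Yes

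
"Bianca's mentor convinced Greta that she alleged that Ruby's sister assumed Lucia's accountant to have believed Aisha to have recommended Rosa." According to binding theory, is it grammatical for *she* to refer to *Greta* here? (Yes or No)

*Greta* is an R-expression; Principle C requires it to be free (not bound by any c-commanding expression).
— she: subject of the clause headed by 'alleged'; the pronoun does not c-command the R-expression — coreference allowed.

Yes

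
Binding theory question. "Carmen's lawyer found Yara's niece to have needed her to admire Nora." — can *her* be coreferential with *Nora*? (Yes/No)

*her* is a pronoun; Principle B requires it to be free in its binding domain — the clause headed by 'needed'.
— Nora: object of the clause headed by 'admire'; is c-commanded by the pronoun; coreference would bind this R-expression — blocked (Principle C).

No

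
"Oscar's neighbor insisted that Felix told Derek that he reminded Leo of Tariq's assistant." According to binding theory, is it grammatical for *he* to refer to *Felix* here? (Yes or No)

Yes

*Felix* is an R-expression; Principle C requires it to be free (not bound by any c-commanding expression).
— he: subject of the clause headed by 'reminded'; the pronoun does not c-command the R-expression — coreference allowed.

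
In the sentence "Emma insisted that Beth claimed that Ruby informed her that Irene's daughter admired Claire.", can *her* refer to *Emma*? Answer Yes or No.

Yes

*her* is a pronoun; Principle B requires it to be free in its binding domain — the clause headed by 'informed'.
— Emma: subject of the matrix clause; c-commands the pronoun but lies outside its binding domain — allowed.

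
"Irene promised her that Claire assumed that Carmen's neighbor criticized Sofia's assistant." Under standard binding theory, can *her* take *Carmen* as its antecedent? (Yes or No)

No

*her* is a pronoun; Principle B requires it to be free in its binding domain — the matrix clause.
— Carmen: possessor inside the subject DP of the clause headed by 'criticized'; is c-commanded by the pronoun; coreference would bind this R-expression — blocked (Principle C).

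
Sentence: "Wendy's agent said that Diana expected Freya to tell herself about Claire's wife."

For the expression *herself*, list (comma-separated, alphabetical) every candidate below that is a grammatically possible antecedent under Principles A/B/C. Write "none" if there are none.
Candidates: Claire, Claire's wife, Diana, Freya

Freya

*herself* is a reflexive; Principle A requires it to be bound within its binding domain — the clause headed by 'tell'.
— Claire: possessor inside the second object DP of the clause headed by 'tell'; does not c-command the reflexive — cannot bind it (Principle A).
— Claire's wife: second object of the clause headed by 'tell'; does not c-command the reflexive — cannot bind it (Principle A).
— Diana: subject of the clause headed by 'expected'; c-commands the reflexive but lies outside its binding domain — cannot bind it (Principle A).
— Freya: subject of the clause headed by 'tell'; c-commands the reflexive within its binding domain — allowed (Principle A).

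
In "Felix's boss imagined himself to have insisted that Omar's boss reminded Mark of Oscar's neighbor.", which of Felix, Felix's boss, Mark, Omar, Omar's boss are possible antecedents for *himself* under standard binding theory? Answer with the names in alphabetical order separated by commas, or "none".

Felix's boss

*himself* is a reflexive; Principle A requires it to be bound within its binding domain — the matrix clause.
— Felix: possessor inside the subject DP of the matrix clause; does not c-command the reflexive — cannot bind it (Principle A).
— Felix's boss: subject of the matrix clause; c-commands the reflexive within its binding domain — allowed (Principle A).
— Mark: object of the clause headed by 'reminded'; does not c-command the reflexive — cannot bind it (Principle A).
— Omar: possessor inside the subject DP of the clause headed by 'reminded'; does not c-command the reflexive — cannot bind it (Principle A).
— Omar's boss: subject of the clause headed by 'reminded'; does not c-command the reflexive — cannot bind it (Principle A).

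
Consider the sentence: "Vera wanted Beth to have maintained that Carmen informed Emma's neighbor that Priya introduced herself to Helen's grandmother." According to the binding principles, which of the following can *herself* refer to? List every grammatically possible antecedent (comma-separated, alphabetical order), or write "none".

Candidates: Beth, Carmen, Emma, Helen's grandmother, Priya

*herself* is a reflexive; Principle A requires it to be bound within its binding domain — the clause headed by 'introduced'.
— Beth: subject of the clause headed by 'maintained'; c-commands the reflexive but lies outside its binding domain — cannot bind it (Principle A).
— Carmen: subject of the clause headed by 'informed'; c-commands the reflexive but lies outside its binding domain — cannot bind it (Principle A).
— Emma: possessor inside the object DP of the clause headed by 'informed'; does not c-command the reflexive — cannot bind it (Principle A).
— Helen's grandmother: second object of the clause headed by 'introduced'; does not c-command the reflexive — cannot bind it (Principle A).
— Priya: subject of the clause headed by 'introduced'; c-commands the reflexive within its binding domain — allowed (Principle A).

Priya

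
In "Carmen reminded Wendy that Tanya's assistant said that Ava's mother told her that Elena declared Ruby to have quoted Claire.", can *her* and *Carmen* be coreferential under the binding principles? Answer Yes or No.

*Carmen* is an R-expression; Principle C requires it to be free (not bound by any c-commanding expression).
— her: object of the clause headed by 'told'; the pronoun does not c-command the R-expression — coreference allowed.

Yes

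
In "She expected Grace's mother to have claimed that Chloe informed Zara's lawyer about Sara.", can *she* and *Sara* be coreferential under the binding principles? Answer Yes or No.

*Sara* is an R-expression; Principle C requires it to be free (not bound by any c-commanding expression).
— she: subject of the matrix clause; the pronoun c-commands the R-expression — coreference blocked (Principle C).

No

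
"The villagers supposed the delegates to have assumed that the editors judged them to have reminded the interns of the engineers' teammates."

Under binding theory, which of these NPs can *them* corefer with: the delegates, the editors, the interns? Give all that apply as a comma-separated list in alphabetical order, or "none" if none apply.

*them* is a pronoun; Principle B requires it to be free in its binding domain — the clause headed by 'judged'.
— the delegates: subject of the clause headed by 'assumed'; c-commands the pronoun but lies outside its binding domain — allowed.
— the editors: subject of the clause headed by 'judged'; c-commands the pronoun within its binding domain — blocked (Principle B).
— the interns: object of the clause headed by 'reminded'; is c-commanded by the pronoun; coreference would bind this R-expression — blocked (Principle C).

the delegates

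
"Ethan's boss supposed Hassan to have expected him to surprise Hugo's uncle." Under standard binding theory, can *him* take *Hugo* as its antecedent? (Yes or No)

*him* is a pronoun; Principle B requires it to be free in its binding domain — the clause headed by 'expected'.
— Hugo: possessor inside the object DP of the clause headed by 'surprise'; is c-commanded by the pronoun; coreference would bind this R-expression — blocked (Principle C).

No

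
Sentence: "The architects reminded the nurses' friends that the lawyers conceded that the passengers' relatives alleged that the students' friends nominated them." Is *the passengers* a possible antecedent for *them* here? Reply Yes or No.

*them* is a pronoun; Principle B requires it to be free in its binding domain — the clause headed by 'nominated'.
— the passengers: possessor inside the subject DP of the clause headed by 'alleged'; does not c-command the pronoun — Principle B does not apply; allowed.

Yes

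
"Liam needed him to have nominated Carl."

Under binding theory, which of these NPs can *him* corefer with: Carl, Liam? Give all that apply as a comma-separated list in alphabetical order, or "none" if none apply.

none

*him* is a pronoun; Principle B requires it to be free in its binding domain — the matrix clause.
— Carl: object of the clause headed by 'nominated'; is c-commanded by the pronoun; coreference would bind this R-expression — blocked (Principle C).
— Liam: subject of the matrix clause; c-commands the pronoun within its binding domain — blocked (Principle B).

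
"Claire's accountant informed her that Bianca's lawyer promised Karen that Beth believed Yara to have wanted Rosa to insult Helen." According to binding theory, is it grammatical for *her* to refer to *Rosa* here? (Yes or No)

*Rosa* is an R-expression; Principle C requires it to be free (not bound by any c-commanding expression).
— her: object of the matrix clause; the pronoun c-commands the R-expression — coreference blocked (Principle C).

No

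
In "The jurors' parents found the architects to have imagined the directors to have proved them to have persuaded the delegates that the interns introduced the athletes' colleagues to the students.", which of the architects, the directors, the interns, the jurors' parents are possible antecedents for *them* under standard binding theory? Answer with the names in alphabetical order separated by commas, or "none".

*them* is a pronoun; Principle B requires it to be free in its binding domain — the clause headed by 'proved'.
— the architects: subject of the clause headed by 'imagined'; c-commands the pronoun but lies outside its binding domain — allowed.
— the directors: subject of the clause headed by 'proved'; c-commands the pronoun within its binding domain — blocked (Principle B).
— the interns: subject of the clause headed by 'introduced'; is c-commanded by the pronoun; coreference would bind this R-expression — blocked (Principle C).
— the jurors' parents: subject of the matrix clause; c-commands the pronoun but lies outside its binding domain — allowed.

the architects, the jurors' parents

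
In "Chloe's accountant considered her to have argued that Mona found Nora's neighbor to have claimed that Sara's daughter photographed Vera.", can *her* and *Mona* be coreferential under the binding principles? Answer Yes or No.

*Mona* is an R-expression; Principle C requires it to be free (not bound by any c-commanding expression).
— her: subject of the clause headed by 'argued'; the pronoun c-commands the R-expression — coreference blocked (Principle C).

No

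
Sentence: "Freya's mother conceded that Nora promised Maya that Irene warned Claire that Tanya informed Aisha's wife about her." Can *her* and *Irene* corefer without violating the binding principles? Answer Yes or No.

Yes

*Irene* is an R-expression; Principle C requires it to be free (not bound by any c-commanding expression).
— her: second object of the clause headed by 'informed'; the pronoun does not c-command the R-expression — coreference allowed.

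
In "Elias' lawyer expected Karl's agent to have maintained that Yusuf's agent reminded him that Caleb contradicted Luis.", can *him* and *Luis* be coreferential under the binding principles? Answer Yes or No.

No

*Luis* is an R-expression; Principle C requires it to be free (not bound by any c-commanding expression).
— him: object of the clause headed by 'reminded'; the pronoun c-commands the R-expression — coreference blocked (Principle C).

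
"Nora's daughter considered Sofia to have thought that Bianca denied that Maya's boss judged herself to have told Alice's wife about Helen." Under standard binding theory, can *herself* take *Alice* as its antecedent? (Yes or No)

*herself* is a reflexive; Principle A requires it to be bound within its binding domain — the clause headed by 'judged'.
— Alice: possessor inside the object DP of the clause headed by 'told'; does not c-command the reflexive — cannot bind it (Principle A).

No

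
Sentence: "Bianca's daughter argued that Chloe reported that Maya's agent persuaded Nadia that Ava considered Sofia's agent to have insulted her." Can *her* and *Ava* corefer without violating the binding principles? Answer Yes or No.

*Ava* is an R-expression; Principle C requires it to be free (not bound by any c-commanding expression).
— her: object of the clause headed by 'insulted'; the pronoun does not c-command the R-expression — coreference allowed.

Yes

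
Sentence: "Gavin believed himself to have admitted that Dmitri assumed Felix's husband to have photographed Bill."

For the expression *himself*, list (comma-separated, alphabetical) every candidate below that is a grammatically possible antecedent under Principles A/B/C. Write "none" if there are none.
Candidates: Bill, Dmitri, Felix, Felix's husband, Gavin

Gavin

*himself* is a reflexive; Principle A requires it to be bound within its binding domain — the matrix clause.
— Bill: object of the clause headed by 'photographed'; does not c-command the reflexive — cannot bind it (Principle A).
— Dmitri: subject of the clause headed by 'assumed'; does not c-command the reflexive — cannot bind it (Principle A).
— Felix: possessor inside the subject DP of the clause headed by 'photographed'; does not c-command the reflexive — cannot bind it (Principle A).
— Felix's husband: subject of the clause headed by 'photographed'; does not c-command the reflexive — cannot bind it (Principle A).
— Gavin: subject of the matrix clause; c-commands the reflexive within its binding domain — allowed (Principle A).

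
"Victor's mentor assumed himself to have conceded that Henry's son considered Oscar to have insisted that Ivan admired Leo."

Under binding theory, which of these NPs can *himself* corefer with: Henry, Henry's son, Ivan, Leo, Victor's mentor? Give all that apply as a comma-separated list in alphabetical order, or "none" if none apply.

*himself* is a reflexive; Principle A requires it to be bound within its binding domain — the matrix clause.
— Henry: possessor inside the subject DP of the clause headed by 'considered'; does not c-command the reflexive — cannot bind it (Principle A).
— Henry's son: subject of the clause headed by 'considered'; does not c-command the reflexive — cannot bind it (Principle A).
— Ivan: subject of the clause headed by 'admired'; does not c-command the reflexive — cannot bind it (Principle A).
— Leo: object of the clause headed by 'admired'; does not c-command the reflexive — cannot bind it (Principle A).
— Victor's mentor: subject of the matrix clause; c-commands the reflexive within its binding domain — allowed (Principle A).

Victor's mentor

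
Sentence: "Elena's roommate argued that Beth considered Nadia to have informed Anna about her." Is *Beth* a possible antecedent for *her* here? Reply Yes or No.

*her* is a pronoun; Principle B requires it to be free in its binding domain — the clause headed by 'informed'.
— Beth: subject of the clause headed by 'considered'; c-commands the pronoun but lies outside its binding domain — allowed.

Yes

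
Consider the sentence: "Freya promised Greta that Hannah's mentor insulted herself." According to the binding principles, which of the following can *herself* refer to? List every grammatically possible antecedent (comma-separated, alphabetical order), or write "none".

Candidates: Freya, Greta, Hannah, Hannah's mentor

*herself* is a reflexive; Principle A requires it to be bound within its binding domain — the clause headed by 'insulted'.
— Freya: subject of the matrix clause; c-commands the reflexive but lies outside its binding domain — cannot bind it (Principle A).
— Greta: object of the matrix clause; c-commands the reflexive but lies outside its binding domain — cannot bind it (Principle A).
— Hannah: possessor inside the subject DP of the clause headed by 'insulted'; does not c-command the reflexive — cannot bind it (Principle A).
— Hannah's mentor: subject of the clause headed by 'insulted'; c-commands the reflexive within its binding domain — allowed (Principle A).

Hannah's mentor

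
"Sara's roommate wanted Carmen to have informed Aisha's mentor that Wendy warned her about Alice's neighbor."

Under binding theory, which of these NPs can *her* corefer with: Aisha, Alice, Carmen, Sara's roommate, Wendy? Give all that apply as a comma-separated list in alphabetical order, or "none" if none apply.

Aisha, Carmen, Sara's roommate

*her* is a pronoun; Principle B requires it to be free in its binding domain — the clause headed by 'warned'.
— Aisha: possessor inside the object DP of the clause headed by 'informed'; does not c-command the pronoun — Principle B does not apply; allowed.
— Alice: possessor inside the second object DP of the clause headed by 'warned'; is c-commanded by the pronoun; coreference would bind this R-expression — blocked (Principle C).
— Carmen: subject of the clause headed by 'informed'; c-commands the pronoun but lies outside its binding domain — allowed.
— Sara's roommate: subject of the matrix clause; c-commands the pronoun but lies outside its binding domain — allowed.
— Wendy: subject of the clause headed by 'warned'; c-commands the pronoun within its binding domain — blocked (Principle B).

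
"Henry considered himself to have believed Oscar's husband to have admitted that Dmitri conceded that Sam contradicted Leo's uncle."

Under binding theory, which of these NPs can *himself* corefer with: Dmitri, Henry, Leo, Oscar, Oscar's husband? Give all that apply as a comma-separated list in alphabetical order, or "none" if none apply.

*himself* is a reflexive; Principle A requires it to be bound within its binding domain — the matrix clause.
— Dmitri: subject of the clause headed by 'conceded'; does not c-command the reflexive — cannot bind it (Principle A).
— Henry: subject of the matrix clause; c-commands the reflexive within its binding domain — allowed (Principle A).
— Leo: possessor inside the object DP of the clause headed by 'contradicted'; does not c-command the reflexive — cannot bind it (Principle A).
— Oscar: possessor inside the subject DP of the clause headed by 'admitted'; does not c-command the reflexive — cannot bind it (Principle A).
— Oscar's husband: subject of the clause headed by 'admitted'; does not c-command the reflexive — cannot bind it (Principle A).

Henry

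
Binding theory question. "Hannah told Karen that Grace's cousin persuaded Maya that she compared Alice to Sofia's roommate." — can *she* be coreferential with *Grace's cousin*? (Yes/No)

Yes

*she* is a pronoun; Principle B requires it to be free in its binding domain — the clause headed by 'compared'.
— Grace's cousin: subject of the clause headed by 'persuaded'; c-commands the pronoun but lies outside its binding domain — allowed.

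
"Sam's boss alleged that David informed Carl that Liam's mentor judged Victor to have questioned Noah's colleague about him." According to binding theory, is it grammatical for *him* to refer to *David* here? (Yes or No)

*David* is an R-expression; Principle C requires it to be free (not bound by any c-commanding expression).
— him: second object of the clause headed by 'questioned'; the pronoun does not c-command the R-expression — coreference allowed.

Yes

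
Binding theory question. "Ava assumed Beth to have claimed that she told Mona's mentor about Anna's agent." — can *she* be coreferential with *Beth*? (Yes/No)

Yes

*she* is a pronoun; Principle B requires it to be free in its binding domain — the clause headed by 'told'.
— Beth: subject of the clause headed by 'claimed'; c-commands the pronoun but lies outside its binding domain — allowed.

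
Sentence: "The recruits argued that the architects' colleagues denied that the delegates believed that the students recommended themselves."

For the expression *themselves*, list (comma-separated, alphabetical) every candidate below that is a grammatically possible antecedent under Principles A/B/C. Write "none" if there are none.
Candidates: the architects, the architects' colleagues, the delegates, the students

*themselves* is a reflexive; Principle A requires it to be bound within its binding domain — the clause headed by 'recommended'.
— the architects: possessor inside the subject DP of the clause headed by 'denied'; does not c-command the reflexive — cannot bind it (Principle A).
— the architects' colleagues: subject of the clause headed by 'denied'; c-commands the reflexive but lies outside its binding domain — cannot bind it (Principle A).
— the delegates: subject of the clause headed by 'believed'; c-commands the reflexive but lies outside its binding domain — cannot bind it (Principle A).
— the students: subject of the clause headed by 'recommended'; c-commands the reflexive within its binding domain — allowed (Principle A).

the students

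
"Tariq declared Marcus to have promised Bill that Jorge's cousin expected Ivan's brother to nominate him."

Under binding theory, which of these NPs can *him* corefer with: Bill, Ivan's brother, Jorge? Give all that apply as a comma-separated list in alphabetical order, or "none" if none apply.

*him* is a pronoun; Principle B requires it to be free in its binding domain — the clause headed by 'nominate'.
— Bill: object of the clause headed by 'promised'; c-commands the pronoun but lies outside its binding domain — allowed.
— Ivan's brother: subject of the clause headed by 'nominate'; c-commands the pronoun within its binding domain — blocked (Principle B).
— Jorge: possessor inside the subject DP of the clause headed by 'expected'; does not c-command the pronoun — Principle B does not apply; allowed.

Bill, Jorge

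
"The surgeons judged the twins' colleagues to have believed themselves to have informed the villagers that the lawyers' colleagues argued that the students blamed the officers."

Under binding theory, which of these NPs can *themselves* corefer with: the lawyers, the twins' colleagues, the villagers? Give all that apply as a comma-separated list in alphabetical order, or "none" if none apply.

the twins' colleagues

*themselves* is a reflexive; Principle A requires it to be bound within its binding domain — the clause headed by 'believed'.
— the lawyers: possessor inside the subject DP of the clause headed by 'argued'; does not c-command the reflexive — cannot bind it (Principle A).
— the twins' colleagues: subject of the clause headed by 'believed'; c-commands the reflexive within its binding domain — allowed (Principle A).
— the villagers: object of the clause headed by 'informed'; does not c-command the reflexive — cannot bind it (Principle A).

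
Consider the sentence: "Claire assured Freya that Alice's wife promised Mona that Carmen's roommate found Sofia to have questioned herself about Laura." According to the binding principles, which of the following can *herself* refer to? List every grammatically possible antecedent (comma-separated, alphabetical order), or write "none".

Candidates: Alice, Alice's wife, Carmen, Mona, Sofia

Sofia

*herself* is a reflexive; Principle A requires it to be bound within its binding domain — the clause headed by 'questioned'.
— Alice: possessor inside the subject DP of the clause headed by 'promised'; does not c-command the reflexive — cannot bind it (Principle A).
— Alice's wife: subject of the clause headed by 'promised'; c-commands the reflexive but lies outside its binding domain — cannot bind it (Principle A).
— Carmen: possessor inside the subject DP of the clause headed by 'found'; does not c-command the reflexive — cannot bind it (Principle A).
— Mona: object of the clause headed by 'promised'; c-commands the reflexive but lies outside its binding domain — cannot bind it (Principle A).
— Sofia: subject of the clause headed by 'questioned'; c-commands the reflexive within its binding domain — allowed (Principle A).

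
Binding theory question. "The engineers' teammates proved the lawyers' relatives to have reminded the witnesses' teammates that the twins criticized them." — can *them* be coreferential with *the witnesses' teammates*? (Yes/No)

Yes

*them* is a pronoun; Principle B requires it to be free in its binding domain — the clause headed by 'criticized'.
— the witnesses' teammates: object of the clause headed by 'reminded'; c-commands the pronoun but lies outside its binding domain — allowed.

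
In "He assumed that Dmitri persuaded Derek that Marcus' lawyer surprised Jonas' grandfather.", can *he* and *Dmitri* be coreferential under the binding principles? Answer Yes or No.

No

*Dmitri* is an R-expression; Principle C requires it to be free (not bound by any c-commanding expression).
— he: subject of the matrix clause; the pronoun c-commands the R-expression — coreference blocked (Principle C).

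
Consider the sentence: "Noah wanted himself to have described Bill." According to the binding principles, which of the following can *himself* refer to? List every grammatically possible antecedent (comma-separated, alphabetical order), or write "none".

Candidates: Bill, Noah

*himself* is a reflexive; Principle A requires it to be bound within its binding domain — the matrix clause.
— Bill: object of the clause headed by 'described'; does not c-command the reflexive — cannot bind it (Principle A).
— Noah: subject of the matrix clause; c-commands the reflexive within its binding domain — allowed (Principle A).

Noah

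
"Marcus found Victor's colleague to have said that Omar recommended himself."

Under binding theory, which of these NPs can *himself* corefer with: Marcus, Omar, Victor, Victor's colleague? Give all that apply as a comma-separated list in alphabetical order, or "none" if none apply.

Omar

*himself* is a reflexive; Principle A requires it to be bound within its binding domain — the clause headed by 'recommended'.
— Marcus: subject of the matrix clause; c-commands the reflexive but lies outside its binding domain — cannot bind it (Principle A).
— Omar: subject of the clause headed by 'recommended'; c-commands the reflexive within its binding domain — allowed (Principle A).
— Victor: possessor inside the subject DP of the clause headed by 'said'; does not c-command the reflexive — cannot bind it (Principle A).
— Victor's colleague: subject of the clause headed by 'said'; c-commands the reflexive but lies outside its binding domain — cannot bind it (Principle A).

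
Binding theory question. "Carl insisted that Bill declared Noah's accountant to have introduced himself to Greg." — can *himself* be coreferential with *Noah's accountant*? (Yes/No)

*himself* is a reflexive; Principle A requires it to be bound within its binding domain — the clause headed by 'introduced'.
— Noah's accountant: subject of the clause headed by 'introduced'; c-commands the reflexive within its binding domain — allowed (Principle A).

Yes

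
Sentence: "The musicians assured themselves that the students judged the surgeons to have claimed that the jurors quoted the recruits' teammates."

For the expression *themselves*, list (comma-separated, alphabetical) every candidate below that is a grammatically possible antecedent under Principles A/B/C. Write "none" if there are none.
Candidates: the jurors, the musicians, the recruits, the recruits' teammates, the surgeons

the musicians

*themselves* is a reflexive; Principle A requires it to be bound within its binding domain — the matrix clause.
— the jurors: subject of the clause headed by 'quoted'; does not c-command the reflexive — cannot bind it (Principle A).
— the musicians: subject of the matrix clause; c-commands the reflexive within its binding domain — allowed (Principle A).
— the recruits: possessor inside the object DP of the clause headed by 'quoted'; does not c-command the reflexive — cannot bind it (Principle A).
— the recruits' teammates: object of the clause headed by 'quoted'; does not c-command the reflexive — cannot bind it (Principle A).
— the surgeons: subject of the clause headed by 'claimed'; does not c-command the reflexive — cannot bind it (Principle A).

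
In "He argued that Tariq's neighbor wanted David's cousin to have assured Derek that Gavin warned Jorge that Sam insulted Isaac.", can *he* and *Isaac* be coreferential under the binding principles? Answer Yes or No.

*Isaac* is an R-expression; Principle C requires it to be free (not bound by any c-commanding expression).
— he: subject of the matrix clause; the pronoun c-commands the R-expression — coreference blocked (Principle C).

No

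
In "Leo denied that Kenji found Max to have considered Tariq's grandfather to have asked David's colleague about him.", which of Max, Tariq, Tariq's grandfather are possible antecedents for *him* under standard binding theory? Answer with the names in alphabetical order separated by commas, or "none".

*him* is a pronoun; Principle B requires it to be free in its binding domain — the clause headed by 'asked'.
— Max: subject of the clause headed by 'considered'; c-commands the pronoun but lies outside its binding domain — allowed.
— Tariq: possessor inside the subject DP of the clause headed by 'asked'; does not c-command the pronoun — Principle B does not apply; allowed.
— Tariq's grandfather: subject of the clause headed by 'asked'; c-commands the pronoun within its binding domain — blocked (Principle B).

Max, Tariq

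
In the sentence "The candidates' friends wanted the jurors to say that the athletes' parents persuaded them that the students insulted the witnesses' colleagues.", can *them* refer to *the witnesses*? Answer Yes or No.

*them* is a pronoun; Principle B requires it to be free in its binding domain — the clause headed by 'persuaded'.
— the witnesses: possessor inside the object DP of the clause headed by 'insulted'; is c-commanded by the pronoun; coreference would bind this R-expression — blocked (Principle C).

No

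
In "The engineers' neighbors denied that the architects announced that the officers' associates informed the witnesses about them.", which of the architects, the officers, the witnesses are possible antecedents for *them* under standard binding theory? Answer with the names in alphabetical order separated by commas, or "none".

the architects, the officers

*them* is a pronoun; Principle B requires it to be free in its binding domain — the clause headed by 'informed'.
— the architects: subject of the clause headed by 'announced'; c-commands the pronoun but lies outside its binding domain — allowed.
— the officers: possessor inside the subject DP of the clause headed by 'informed'; does not c-command the pronoun — Principle B does not apply; allowed.
— the witnesses: object of the clause headed by 'informed'; c-commands the pronoun within its binding domain — blocked (Principle B).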